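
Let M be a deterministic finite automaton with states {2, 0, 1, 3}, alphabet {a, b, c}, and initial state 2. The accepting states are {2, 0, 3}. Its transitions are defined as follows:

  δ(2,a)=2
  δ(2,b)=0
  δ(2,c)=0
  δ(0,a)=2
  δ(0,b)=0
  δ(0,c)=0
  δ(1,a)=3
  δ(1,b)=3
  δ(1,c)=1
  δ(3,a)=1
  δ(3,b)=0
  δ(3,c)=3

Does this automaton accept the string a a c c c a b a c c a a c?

Yes

start at 2
read 'a': 2 → 2
read 'a': 2 → 2
read 'c': 2 → 0
read 'c': 0 → 0
read 'c': 0 → 0
read 'a': 0 → 2
read 'b': 2 → 0
read 'a': 0 → 2
read 'c': 2 → 0
read 'c': 0 → 0
read 'a': 0 → 2
read 'a': 2 → 2
read 'c': 2 → 0
End state 0 is accepting.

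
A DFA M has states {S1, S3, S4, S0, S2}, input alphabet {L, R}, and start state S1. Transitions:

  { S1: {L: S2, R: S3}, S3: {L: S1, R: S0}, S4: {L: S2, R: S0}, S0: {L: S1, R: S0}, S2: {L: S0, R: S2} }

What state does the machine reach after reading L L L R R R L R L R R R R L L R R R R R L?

S0

Trace: S1 -L-> S2 -L-> S0 -L-> S1 -R-> S3 -R-> S0 -R-> S0 -L-> S1 -R-> S3 -L-> S1 -R-> S3 -R-> S0 -R-> S0 -R-> S0 -L-> S1 -L-> S2 -R-> S2 -R-> S2 -R-> S2 -R-> S2 -R-> S2 -L-> S0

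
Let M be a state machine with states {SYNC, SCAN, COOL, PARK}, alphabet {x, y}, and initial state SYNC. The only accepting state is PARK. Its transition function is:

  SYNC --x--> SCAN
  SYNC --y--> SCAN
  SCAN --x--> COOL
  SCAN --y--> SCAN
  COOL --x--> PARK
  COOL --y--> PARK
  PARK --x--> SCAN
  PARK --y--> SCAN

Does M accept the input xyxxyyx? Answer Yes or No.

Trace: SYNC -x-> SCAN -y-> SCAN -x-> COOL -x-> PARK -y-> SCAN -y-> SCAN -x-> COOL
End state COOL is not accepting.

No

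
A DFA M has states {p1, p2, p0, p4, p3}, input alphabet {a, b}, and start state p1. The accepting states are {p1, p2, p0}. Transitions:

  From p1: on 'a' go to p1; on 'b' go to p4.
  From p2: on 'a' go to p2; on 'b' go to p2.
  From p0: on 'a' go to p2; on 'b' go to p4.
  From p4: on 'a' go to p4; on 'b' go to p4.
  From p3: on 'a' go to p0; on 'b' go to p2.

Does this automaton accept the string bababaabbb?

No

p1 → p4 → p4 → p4 → p4 → p4 → p4 → p4 → p4 → p4 → p4
End state p4 is not accepting.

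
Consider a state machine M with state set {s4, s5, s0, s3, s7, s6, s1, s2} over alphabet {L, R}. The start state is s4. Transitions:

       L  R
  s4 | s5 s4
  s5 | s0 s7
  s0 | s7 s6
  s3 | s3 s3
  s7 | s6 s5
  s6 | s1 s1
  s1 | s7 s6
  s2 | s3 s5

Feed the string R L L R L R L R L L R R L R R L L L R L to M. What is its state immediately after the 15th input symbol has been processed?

s6

Trace: s4 -R-> s4 -L-> s5 -L-> s0 -R-> s6 -L-> s1 -R-> s6 -L-> s1 -R-> s6 -L-> s1 -L-> s7 -R-> s5 -R-> s7 -L-> s6 -R-> s1 -R-> s6
After 15 symbols: s6.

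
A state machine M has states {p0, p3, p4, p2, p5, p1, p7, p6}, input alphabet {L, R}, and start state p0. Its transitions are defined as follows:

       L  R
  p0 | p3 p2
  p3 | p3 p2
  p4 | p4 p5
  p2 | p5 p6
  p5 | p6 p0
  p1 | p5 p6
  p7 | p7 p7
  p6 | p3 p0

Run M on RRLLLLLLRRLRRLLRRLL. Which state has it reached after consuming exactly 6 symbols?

start at p0
read 'R': p0 → p2
read 'R': p2 → p6
read 'L': p6 → p3
read 'L': p3 → p3
read 'L': p3 → p3
read 'L': p3 → p3
After 6 symbols: p3.

p3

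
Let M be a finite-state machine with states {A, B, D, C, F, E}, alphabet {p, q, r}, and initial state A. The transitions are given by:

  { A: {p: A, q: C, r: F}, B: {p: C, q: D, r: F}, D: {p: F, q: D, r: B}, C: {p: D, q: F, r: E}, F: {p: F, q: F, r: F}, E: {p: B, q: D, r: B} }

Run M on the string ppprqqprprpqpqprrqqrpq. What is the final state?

A → A → A → A → F → F → F → F → F → F → F → F → F → F → F → F → F → F → F → F → F → F → F

F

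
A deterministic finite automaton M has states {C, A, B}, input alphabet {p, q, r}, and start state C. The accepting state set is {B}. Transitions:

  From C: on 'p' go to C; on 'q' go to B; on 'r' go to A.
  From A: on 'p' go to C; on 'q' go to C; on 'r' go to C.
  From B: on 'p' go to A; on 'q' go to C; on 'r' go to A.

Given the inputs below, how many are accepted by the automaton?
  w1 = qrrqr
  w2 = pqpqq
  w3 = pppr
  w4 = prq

1

w1: C → B → A → C → B → A  → end A, rejected
w2: C → C → B → A → C → B  → end B, accepted
w3: C → C → C → C → A  → end A, rejected
w4: C → C → A → C  → end C, rejected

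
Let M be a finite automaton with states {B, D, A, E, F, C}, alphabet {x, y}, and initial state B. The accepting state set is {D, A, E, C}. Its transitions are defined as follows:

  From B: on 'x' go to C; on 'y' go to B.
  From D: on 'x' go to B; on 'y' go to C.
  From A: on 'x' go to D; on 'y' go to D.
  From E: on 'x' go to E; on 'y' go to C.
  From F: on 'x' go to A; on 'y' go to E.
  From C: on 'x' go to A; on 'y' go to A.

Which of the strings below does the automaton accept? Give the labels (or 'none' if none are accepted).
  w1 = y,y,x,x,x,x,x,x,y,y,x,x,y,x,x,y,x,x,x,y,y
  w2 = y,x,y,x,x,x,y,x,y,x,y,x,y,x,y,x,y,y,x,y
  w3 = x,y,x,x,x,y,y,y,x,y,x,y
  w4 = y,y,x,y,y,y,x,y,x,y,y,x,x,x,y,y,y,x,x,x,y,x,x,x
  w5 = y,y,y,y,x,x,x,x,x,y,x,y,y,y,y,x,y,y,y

w2, w4, w5

w1: B → B → B → C → A → D → B → C → A → D → C → A → D → C → A → D → C → A → D → B → B → B  → end B, rejected
w2: B → B → C → A → D → B → C → A → D → C → A → D → B → B → C → A → D → C → A → D → C  → end C, accepted
w3: B → C → A → D → B → C → A → D → C → A → D → B → B  → end B, rejected
w4: B → B → B → C → A → D → C → A → D → B → B → B → C → A → D → C → A → D → B → C → A → D → B → C → A  → end A, accepted
w5: B → B → B → B → B → C → A → D → B → C → A → D → C → A → D → C → A → D → C → A  → end A, accepted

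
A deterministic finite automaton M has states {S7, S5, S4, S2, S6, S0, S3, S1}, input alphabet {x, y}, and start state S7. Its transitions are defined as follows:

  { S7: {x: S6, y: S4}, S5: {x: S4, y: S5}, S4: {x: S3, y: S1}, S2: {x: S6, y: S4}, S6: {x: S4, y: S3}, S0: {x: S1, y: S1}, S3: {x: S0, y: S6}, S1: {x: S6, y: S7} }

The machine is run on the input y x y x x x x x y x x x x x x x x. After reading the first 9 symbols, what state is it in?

Trace: S7 -y-> S4 -x-> S3 -y-> S6 -x-> S4 -x-> S3 -x-> S0 -x-> S1 -x-> S6 -y-> S3
After 9 symbols: S3.

S3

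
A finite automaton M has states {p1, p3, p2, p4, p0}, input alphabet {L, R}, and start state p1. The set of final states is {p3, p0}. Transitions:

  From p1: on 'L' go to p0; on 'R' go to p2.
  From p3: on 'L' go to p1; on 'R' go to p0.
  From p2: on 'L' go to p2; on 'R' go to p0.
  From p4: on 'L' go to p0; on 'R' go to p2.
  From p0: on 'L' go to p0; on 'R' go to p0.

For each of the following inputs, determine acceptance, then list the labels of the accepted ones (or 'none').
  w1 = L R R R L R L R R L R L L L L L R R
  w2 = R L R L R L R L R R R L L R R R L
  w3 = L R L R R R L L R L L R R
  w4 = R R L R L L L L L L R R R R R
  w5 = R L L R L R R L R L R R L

w1: Trace: p1 -L-> p0 -R-> p0 -R-> p0 -R-> p0 -L-> p0 -R-> p0 -L-> p0 -R-> p0 -R-> p0 -L-> p0 -R-> p0 -L-> p0 -L-> p0 -L-> p0 -L-> p0 -L-> p0 -R-> p0 -R-> p0  → end p0, accepted
w2: Trace: p1 -R-> p2 -L-> p2 -R-> p0 -L-> p0 -R-> p0 -L-> p0 -R-> p0 -L-> p0 -R-> p0 -R-> p0 -R-> p0 -L-> p0 -L-> p0 -R-> p0 -R-> p0 -R-> p0 -L-> p0  → end p0, accepted
w3: Trace: p1 -L-> p0 -R-> p0 -L-> p0 -R-> p0 -R-> p0 -R-> p0 -L-> p0 -L-> p0 -R-> p0 -L-> p0 -L-> p0 -R-> p0 -R-> p0  → end p0, accepted
w4: Trace: p1 -R-> p2 -R-> p0 -L-> p0 -R-> p0 -L-> p0 -L-> p0 -L-> p0 -L-> p0 -L-> p0 -L-> p0 -R-> p0 -R-> p0 -R-> p0 -R-> p0 -R-> p0  → end p0, accepted
w5: Trace: p1 -R-> p2 -L-> p2 -L-> p2 -R-> p0 -L-> p0 -R-> p0 -R-> p0 -L-> p0 -R-> p0 -L-> p0 -R-> p0 -R-> p0 -L-> p0  → end p0, accepted

w1, w2, w3, w4, w5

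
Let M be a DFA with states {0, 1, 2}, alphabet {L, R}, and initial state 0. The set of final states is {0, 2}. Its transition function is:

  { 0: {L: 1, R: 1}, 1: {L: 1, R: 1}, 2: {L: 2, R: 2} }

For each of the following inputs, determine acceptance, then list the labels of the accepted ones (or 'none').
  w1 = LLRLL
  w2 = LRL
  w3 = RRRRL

w1: Trace: 0 -L-> 1 -L-> 1 -R-> 1 -L-> 1 -L-> 1  → end 1, rejected
w2: Trace: 0 -L-> 1 -R-> 1 -L-> 1  → end 1, rejected
w3: Trace: 0 -R-> 1 -R-> 1 -R-> 1 -R-> 1 -L-> 1  → end 1, rejected

none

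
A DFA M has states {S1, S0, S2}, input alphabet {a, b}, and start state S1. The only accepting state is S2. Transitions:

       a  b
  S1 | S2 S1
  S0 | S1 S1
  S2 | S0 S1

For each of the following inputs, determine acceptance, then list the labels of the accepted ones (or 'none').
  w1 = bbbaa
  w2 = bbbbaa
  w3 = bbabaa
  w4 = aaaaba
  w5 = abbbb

w1:
  start at S1
  read 'b': S1 → S1
  read 'b': S1 → S1
  read 'b': S1 → S1
  read 'a': S1 → S2
  read 'a': S2 → S0
  end S0, rejected
w2:
  start at S1
  read 'b': S1 → S1
  read 'b': S1 → S1
  read 'b': S1 → S1
  read 'b': S1 → S1
  read 'a': S1 → S2
  read 'a': S2 → S0
  end S0, rejected
w3:
  start at S1
  read 'b': S1 → S1
  read 'b': S1 → S1
  read 'a': S1 → S2
  read 'b': S2 → S1
  read 'a': S1 → S2
  read 'a': S2 → S0
  end S0, rejected
w4:
  start at S1
  read 'a': S1 → S2
  read 'a': S2 → S0
  read 'a': S0 → S1
  read 'a': S1 → S2
  read 'b': S2 → S1
  read 'a': S1 → S2
  end S2, accepted
w5:
  start at S1
  read 'a': S1 → S2
  read 'b': S2 → S1
  read 'b': S1 → S1
  read 'b': S1 → S1
  read 'b': S1 → S1
  end S1, rejected

w4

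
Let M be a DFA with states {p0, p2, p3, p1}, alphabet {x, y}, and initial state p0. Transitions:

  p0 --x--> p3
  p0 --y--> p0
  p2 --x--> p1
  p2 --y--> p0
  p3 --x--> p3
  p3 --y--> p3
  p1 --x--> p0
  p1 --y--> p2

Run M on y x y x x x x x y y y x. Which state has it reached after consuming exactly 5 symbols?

start at p0
read 'y': p0 → p0
read 'x': p0 → p3
read 'y': p3 → p3
read 'x': p3 → p3
read 'x': p3 → p3
After 5 symbols: p3.

p3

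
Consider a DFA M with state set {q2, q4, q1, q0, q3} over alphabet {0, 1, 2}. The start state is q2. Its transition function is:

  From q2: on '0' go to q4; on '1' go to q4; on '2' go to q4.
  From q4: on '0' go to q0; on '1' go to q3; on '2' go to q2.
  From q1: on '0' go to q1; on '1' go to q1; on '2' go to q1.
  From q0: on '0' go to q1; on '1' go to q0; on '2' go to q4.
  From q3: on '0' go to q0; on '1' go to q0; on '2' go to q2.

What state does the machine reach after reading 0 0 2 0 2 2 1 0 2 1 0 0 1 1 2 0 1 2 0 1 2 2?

start at q2
read '0': q2 → q4
read '0': q4 → q0
read '2': q0 → q4
read '0': q4 → q0
read '2': q0 → q4
read '2': q4 → q2
read '1': q2 → q4
read '0': q4 → q0
read '2': q0 → q4
read '1': q4 → q3
read '0': q3 → q0
read '0': q0 → q1
read '1': q1 → q1
read '1': q1 → q1
read '2': q1 → q1
read '0': q1 → q1
read '1': q1 → q1
read '2': q1 → q1
read '0': q1 → q1
read '1': q1 → q1
read '2': q1 → q1
read '2': q1 → q1

q1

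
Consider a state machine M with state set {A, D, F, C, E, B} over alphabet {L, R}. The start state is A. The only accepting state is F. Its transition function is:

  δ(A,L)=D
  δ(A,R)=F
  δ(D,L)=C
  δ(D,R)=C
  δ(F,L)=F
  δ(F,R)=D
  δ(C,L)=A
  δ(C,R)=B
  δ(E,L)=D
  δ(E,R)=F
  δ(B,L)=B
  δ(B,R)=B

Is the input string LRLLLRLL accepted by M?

Trace: A -L-> D -R-> C -L-> A -L-> D -L-> C -R-> B -L-> B -L-> B
End state B is not accepting.

No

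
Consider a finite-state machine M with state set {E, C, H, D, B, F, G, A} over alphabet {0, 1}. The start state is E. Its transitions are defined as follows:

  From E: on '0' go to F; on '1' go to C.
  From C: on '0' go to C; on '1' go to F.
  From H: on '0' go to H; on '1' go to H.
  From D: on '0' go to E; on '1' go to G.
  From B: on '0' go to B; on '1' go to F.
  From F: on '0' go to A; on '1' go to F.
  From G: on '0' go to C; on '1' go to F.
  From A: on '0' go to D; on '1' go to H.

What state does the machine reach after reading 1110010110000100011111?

E → C → F → F → A → D → G → C → F → F → A → D → E → F → F → A → D → E → C → F → F → F → F

F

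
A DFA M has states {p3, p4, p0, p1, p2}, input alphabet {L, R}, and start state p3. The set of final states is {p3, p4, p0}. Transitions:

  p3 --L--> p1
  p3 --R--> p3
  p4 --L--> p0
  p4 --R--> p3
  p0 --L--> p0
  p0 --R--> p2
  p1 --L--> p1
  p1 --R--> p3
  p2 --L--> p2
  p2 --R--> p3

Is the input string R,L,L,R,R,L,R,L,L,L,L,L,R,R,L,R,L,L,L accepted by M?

No

p3 → p3 → p1 → p1 → p3 → p3 → p1 → p3 → p1 → p1 → p1 → p1 → p1 → p3 → p3 → p1 → p3 → p1 → p1 → p1
End state p1 is not accepting.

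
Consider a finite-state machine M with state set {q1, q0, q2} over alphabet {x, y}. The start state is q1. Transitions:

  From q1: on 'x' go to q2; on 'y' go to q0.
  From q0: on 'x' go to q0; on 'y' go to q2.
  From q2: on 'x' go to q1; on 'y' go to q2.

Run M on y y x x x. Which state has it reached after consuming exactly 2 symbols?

q2

q1 → q0 → q2
After 2 symbols: q2.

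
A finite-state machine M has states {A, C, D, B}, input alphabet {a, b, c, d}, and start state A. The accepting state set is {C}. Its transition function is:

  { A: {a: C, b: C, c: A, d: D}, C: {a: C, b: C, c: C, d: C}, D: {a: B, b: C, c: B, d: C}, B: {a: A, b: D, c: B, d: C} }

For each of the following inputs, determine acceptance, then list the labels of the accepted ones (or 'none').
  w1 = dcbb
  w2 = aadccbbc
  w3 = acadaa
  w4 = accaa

w1: Trace: A -d-> D -c-> B -b-> D -b-> C  → end C, accepted
w2: Trace: A -a-> C -a-> C -d-> C -c-> C -c-> C -b-> C -b-> C -c-> C  → end C, accepted
w3: Trace: A -a-> C -c-> C -a-> C -d-> C -a-> C -a-> C  → end C, accepted
w4: Trace: A -a-> C -c-> C -c-> C -a-> C -a-> C  → end C, accepted

w1, w2, w3, w4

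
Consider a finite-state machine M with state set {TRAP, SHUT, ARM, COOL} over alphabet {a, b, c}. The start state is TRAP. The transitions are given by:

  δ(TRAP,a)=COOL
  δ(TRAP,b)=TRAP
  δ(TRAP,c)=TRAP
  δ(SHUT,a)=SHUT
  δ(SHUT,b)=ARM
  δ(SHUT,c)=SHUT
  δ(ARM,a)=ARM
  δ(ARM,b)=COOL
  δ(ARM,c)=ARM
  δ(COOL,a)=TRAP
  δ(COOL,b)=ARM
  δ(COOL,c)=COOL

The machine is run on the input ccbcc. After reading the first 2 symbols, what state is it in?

Trace: TRAP -c-> TRAP -c-> TRAP
After 2 symbols: TRAP.

TRAP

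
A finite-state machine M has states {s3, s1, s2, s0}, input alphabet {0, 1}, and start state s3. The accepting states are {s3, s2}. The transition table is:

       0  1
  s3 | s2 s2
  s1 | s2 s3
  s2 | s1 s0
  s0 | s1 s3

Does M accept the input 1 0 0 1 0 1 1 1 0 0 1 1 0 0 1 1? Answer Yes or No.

Yes

Trace: s3 -1-> s2 -0-> s1 -0-> s2 -1-> s0 -0-> s1 -1-> s3 -1-> s2 -1-> s0 -0-> s1 -0-> s2 -1-> s0 -1-> s3 -0-> s2 -0-> s1 -1-> s3 -1-> s2
End state s2 is accepting.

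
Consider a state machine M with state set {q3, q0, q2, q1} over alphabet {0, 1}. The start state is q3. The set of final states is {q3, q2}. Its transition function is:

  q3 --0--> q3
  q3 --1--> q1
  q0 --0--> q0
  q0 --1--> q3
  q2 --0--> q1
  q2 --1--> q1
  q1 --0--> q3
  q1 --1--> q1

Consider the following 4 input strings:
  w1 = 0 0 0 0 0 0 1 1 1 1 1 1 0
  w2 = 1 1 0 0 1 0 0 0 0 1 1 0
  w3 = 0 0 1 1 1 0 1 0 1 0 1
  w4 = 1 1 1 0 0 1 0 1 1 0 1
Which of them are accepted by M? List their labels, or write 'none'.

w1, w2

w1: Trace: q3 -0-> q3 -0-> q3 -0-> q3 -0-> q3 -0-> q3 -0-> q3 -1-> q1 -1-> q1 -1-> q1 -1-> q1 -1-> q1 -1-> q1 -0-> q3  → end q3, accepted
w2: Trace: q3 -1-> q1 -1-> q1 -0-> q3 -0-> q3 -1-> q1 -0-> q3 -0-> q3 -0-> q3 -0-> q3 -1-> q1 -1-> q1 -0-> q3  → end q3, accepted
w3: Trace: q3 -0-> q3 -0-> q3 -1-> q1 -1-> q1 -1-> q1 -0-> q3 -1-> q1 -0-> q3 -1-> q1 -0-> q3 -1-> q1  → end q1, rejected
w4: Trace: q3 -1-> q1 -1-> q1 -1-> q1 -0-> q3 -0-> q3 -1-> q1 -0-> q3 -1-> q1 -1-> q1 -0-> q3 -1-> q1  → end q1, rejected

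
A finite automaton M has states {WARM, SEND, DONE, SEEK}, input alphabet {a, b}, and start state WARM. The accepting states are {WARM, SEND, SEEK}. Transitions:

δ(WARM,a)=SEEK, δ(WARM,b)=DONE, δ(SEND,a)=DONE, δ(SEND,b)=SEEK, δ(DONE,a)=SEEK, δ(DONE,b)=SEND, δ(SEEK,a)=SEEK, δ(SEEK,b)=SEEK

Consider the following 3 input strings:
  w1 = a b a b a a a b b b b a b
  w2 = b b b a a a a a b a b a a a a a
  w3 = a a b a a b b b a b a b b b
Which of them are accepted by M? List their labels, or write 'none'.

w1:
  start at WARM
  read 'a': WARM → SEEK
  read 'b': SEEK → SEEK
  read 'a': SEEK → SEEK
  read 'b': SEEK → SEEK
  read 'a': SEEK → SEEK
  read 'a': SEEK → SEEK
  read 'a': SEEK → SEEK
  read 'b': SEEK → SEEK
  read 'b': SEEK → SEEK
  read 'b': SEEK → SEEK
  read 'b': SEEK → SEEK
  read 'a': SEEK → SEEK
  read 'b': SEEK → SEEK
  end SEEK, accepted
w2:
  start at WARM
  read 'b': WARM → DONE
  read 'b': DONE → SEND
  read 'b': SEND → SEEK
  read 'a': SEEK → SEEK
  read 'a': SEEK → SEEK
  read 'a': SEEK → SEEK
  read 'a': SEEK → SEEK
  read 'a': SEEK → SEEK
  read 'b': SEEK → SEEK
  read 'a': SEEK → SEEK
  read 'b': SEEK → SEEK
  read 'a': SEEK → SEEK
  read 'a': SEEK → SEEK
  read 'a': SEEK → SEEK
  read 'a': SEEK → SEEK
  read 'a': SEEK → SEEK
  end SEEK, accepted
w3:
  start at WARM
  read 'a': WARM → SEEK
  read 'a': SEEK → SEEK
  read 'b': SEEK → SEEK
  read 'a': SEEK → SEEK
  read 'a': SEEK → SEEK
  read 'b': SEEK → SEEK
  read 'b': SEEK → SEEK
  read 'b': SEEK → SEEK
  read 'a': SEEK → SEEK
  read 'b': SEEK → SEEK
  read 'a': SEEK → SEEK
  read 'b': SEEK → SEEK
  read 'b': SEEK → SEEK
  read 'b': SEEK → SEEK
  end SEEK, accepted

w1, w2, w3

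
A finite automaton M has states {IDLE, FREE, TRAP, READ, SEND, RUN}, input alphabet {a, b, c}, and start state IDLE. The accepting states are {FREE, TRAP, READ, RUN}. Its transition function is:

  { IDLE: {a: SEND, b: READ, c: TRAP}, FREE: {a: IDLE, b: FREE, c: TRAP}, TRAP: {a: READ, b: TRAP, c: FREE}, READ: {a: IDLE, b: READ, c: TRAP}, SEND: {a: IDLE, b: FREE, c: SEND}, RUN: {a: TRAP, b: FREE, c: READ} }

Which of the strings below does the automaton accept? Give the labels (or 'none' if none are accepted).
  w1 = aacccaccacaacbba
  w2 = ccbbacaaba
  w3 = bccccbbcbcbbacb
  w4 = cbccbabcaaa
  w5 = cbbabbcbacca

w1, w3

w1: Trace: IDLE -a-> SEND -a-> IDLE -c-> TRAP -c-> FREE -c-> TRAP -a-> READ -c-> TRAP -c-> FREE -a-> IDLE -c-> TRAP -a-> READ -a-> IDLE -c-> TRAP -b-> TRAP -b-> TRAP -a-> READ  → end READ, accepted
w2: Trace: IDLE -c-> TRAP -c-> FREE -b-> FREE -b-> FREE -a-> IDLE -c-> TRAP -a-> READ -a-> IDLE -b-> READ -a-> IDLE  → end IDLE, rejected
w3: Trace: IDLE -b-> READ -c-> TRAP -c-> FREE -c-> TRAP -c-> FREE -b-> FREE -b-> FREE -c-> TRAP -b-> TRAP -c-> FREE -b-> FREE -b-> FREE -a-> IDLE -c-> TRAP -b-> TRAP  → end TRAP, accepted
w4: Trace: IDLE -c-> TRAP -b-> TRAP -c-> FREE -c-> TRAP -b-> TRAP -a-> READ -b-> READ -c-> TRAP -a-> READ -a-> IDLE -a-> SEND  → end SEND, rejected
w5: Trace: IDLE -c-> TRAP -b-> TRAP -b-> TRAP -a-> READ -b-> READ -b-> READ -c-> TRAP -b-> TRAP -a-> READ -c-> TRAP -c-> FREE -a-> IDLE  → end IDLE, rejected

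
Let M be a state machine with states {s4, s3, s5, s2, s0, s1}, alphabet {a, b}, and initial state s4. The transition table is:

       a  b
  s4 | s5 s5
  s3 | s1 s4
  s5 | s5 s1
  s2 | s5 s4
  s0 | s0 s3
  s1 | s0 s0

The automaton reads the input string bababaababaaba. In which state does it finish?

s1

s4 → s5 → s5 → s1 → s0 → s3 → s1 → s0 → s3 → s1 → s0 → s0 → s0 → s3 → s1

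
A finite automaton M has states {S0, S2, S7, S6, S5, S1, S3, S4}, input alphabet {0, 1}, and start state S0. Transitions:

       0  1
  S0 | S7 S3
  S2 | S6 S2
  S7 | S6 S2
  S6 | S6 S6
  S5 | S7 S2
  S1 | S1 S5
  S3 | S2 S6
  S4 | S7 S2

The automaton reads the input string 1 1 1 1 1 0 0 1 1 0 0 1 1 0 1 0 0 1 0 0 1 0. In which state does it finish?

S0 → S3 → S6 → S6 → S6 → S6 → S6 → S6 → S6 → S6 → S6 → S6 → S6 → S6 → S6 → S6 → S6 → S6 → S6 → S6 → S6 → S6 → S6

S6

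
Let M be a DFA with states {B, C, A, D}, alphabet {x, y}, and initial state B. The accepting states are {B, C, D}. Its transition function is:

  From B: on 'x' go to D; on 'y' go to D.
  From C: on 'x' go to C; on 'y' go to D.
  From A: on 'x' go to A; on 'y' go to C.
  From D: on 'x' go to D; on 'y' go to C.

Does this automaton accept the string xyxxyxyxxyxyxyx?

Yes

Trace: B -x-> D -y-> C -x-> C -x-> C -y-> D -x-> D -y-> C -x-> C -x-> C -y-> D -x-> D -y-> C -x-> C -y-> D -x-> D
End state D is accepting.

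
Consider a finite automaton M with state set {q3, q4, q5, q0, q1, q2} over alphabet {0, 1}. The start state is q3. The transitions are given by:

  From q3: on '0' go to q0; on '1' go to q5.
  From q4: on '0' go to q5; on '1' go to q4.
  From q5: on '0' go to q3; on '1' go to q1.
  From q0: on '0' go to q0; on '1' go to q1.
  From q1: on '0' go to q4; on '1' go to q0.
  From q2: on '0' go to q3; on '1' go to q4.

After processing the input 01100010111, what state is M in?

q3 → q0 → q1 → q0 → q0 → q0 → q0 → q1 → q4 → q4 → q4 → q4

q4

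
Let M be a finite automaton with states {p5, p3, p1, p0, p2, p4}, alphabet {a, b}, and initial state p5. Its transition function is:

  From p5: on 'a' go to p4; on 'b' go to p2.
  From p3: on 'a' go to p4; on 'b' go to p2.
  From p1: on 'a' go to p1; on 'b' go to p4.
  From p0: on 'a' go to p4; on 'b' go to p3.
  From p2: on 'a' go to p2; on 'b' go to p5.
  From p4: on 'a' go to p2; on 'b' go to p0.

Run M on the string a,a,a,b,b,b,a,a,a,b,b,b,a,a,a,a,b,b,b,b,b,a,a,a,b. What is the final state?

start at p5
read 'a': p5 → p4
read 'a': p4 → p2
read 'a': p2 → p2
read 'b': p2 → p5
read 'b': p5 → p2
read 'b': p2 → p5
read 'a': p5 → p4
read 'a': p4 → p2
read 'a': p2 → p2
read 'b': p2 → p5
read 'b': p5 → p2
read 'b': p2 → p5
read 'a': p5 → p4
read 'a': p4 → p2
read 'a': p2 → p2
read 'a': p2 → p2
read 'b': p2 → p5
read 'b': p5 → p2
read 'b': p2 → p5
read 'b': p5 → p2
read 'b': p2 → p5
read 'a': p5 → p4
read 'a': p4 → p2
read 'a': p2 → p2
read 'b': p2 → p5

p5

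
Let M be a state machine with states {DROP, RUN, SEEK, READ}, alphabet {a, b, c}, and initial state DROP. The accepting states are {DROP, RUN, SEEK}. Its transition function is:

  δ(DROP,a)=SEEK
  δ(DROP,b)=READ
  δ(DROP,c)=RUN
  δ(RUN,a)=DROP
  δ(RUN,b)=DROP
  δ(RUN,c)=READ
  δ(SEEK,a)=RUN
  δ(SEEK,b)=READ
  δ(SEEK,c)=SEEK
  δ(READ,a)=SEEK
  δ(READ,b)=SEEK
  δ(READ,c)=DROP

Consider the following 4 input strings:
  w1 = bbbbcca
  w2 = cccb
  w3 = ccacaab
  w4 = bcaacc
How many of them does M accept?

w1: Trace: DROP -b-> READ -b-> SEEK -b-> READ -b-> SEEK -c-> SEEK -c-> SEEK -a-> RUN  → end RUN, accepted
w2: Trace: DROP -c-> RUN -c-> READ -c-> DROP -b-> READ  → end READ, rejected
w3: Trace: DROP -c-> RUN -c-> READ -a-> SEEK -c-> SEEK -a-> RUN -a-> DROP -b-> READ  → end READ, rejected
w4: Trace: DROP -b-> READ -c-> DROP -a-> SEEK -a-> RUN -c-> READ -c-> DROP  → end DROP, accepted

2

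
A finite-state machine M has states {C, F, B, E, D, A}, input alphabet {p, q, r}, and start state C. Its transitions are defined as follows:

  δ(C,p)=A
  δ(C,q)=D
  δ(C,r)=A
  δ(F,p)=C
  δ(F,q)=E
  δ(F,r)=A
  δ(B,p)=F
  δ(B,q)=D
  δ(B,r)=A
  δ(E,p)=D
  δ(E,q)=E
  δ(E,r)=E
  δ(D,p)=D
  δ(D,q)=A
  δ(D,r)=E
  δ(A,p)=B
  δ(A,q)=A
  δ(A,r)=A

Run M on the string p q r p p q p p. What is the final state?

D

Trace: C -p-> A -q-> A -r-> A -p-> B -p-> F -q-> E -p-> D -p-> D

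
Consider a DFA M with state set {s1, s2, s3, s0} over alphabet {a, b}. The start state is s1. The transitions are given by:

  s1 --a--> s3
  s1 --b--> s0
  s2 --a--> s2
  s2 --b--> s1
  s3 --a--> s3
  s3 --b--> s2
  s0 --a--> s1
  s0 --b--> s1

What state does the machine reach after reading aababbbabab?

s1 → s3 → s3 → s2 → s2 → s1 → s0 → s1 → s3 → s2 → s2 → s1

s1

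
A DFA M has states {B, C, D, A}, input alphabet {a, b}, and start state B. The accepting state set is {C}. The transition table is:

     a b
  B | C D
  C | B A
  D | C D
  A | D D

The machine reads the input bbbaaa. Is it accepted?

Yes

B → D → D → D → C → B → C
End state C is accepting.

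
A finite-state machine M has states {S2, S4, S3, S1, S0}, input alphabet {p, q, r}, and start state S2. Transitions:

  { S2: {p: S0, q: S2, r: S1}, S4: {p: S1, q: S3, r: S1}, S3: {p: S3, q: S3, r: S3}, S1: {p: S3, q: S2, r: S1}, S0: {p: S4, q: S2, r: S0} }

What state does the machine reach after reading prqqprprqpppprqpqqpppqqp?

Trace: S2 -p-> S0 -r-> S0 -q-> S2 -q-> S2 -p-> S0 -r-> S0 -p-> S4 -r-> S1 -q-> S2 -p-> S0 -p-> S4 -p-> S1 -p-> S3 -r-> S3 -q-> S3 -p-> S3 -q-> S3 -q-> S3 -p-> S3 -p-> S3 -p-> S3 -q-> S3 -q-> S3 -p-> S3

S3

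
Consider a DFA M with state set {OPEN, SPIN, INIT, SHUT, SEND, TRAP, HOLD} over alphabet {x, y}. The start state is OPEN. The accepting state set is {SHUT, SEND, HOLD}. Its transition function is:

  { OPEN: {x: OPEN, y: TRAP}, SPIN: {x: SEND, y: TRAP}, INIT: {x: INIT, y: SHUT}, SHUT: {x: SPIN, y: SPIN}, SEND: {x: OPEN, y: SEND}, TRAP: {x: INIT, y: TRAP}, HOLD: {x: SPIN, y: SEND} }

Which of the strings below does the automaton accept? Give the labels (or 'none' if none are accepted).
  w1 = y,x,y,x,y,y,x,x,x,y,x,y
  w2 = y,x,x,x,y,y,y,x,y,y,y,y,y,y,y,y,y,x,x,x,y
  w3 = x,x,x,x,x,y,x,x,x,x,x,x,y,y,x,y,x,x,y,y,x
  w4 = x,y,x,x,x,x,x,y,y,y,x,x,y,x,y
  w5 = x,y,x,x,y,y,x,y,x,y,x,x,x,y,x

w1: Trace: OPEN -y-> TRAP -x-> INIT -y-> SHUT -x-> SPIN -y-> TRAP -y-> TRAP -x-> INIT -x-> INIT -x-> INIT -y-> SHUT -x-> SPIN -y-> TRAP  → end TRAP, rejected
w2: Trace: OPEN -y-> TRAP -x-> INIT -x-> INIT -x-> INIT -y-> SHUT -y-> SPIN -y-> TRAP -x-> INIT -y-> SHUT -y-> SPIN -y-> TRAP -y-> TRAP -y-> TRAP -y-> TRAP -y-> TRAP -y-> TRAP -y-> TRAP -x-> INIT -x-> INIT -x-> INIT -y-> SHUT  → end SHUT, accepted
w3: Trace: OPEN -x-> OPEN -x-> OPEN -x-> OPEN -x-> OPEN -x-> OPEN -y-> TRAP -x-> INIT -x-> INIT -x-> INIT -x-> INIT -x-> INIT -x-> INIT -y-> SHUT -y-> SPIN -x-> SEND -y-> SEND -x-> OPEN -x-> OPEN -y-> TRAP -y-> TRAP -x-> INIT  → end INIT, rejected
w4: Trace: OPEN -x-> OPEN -y-> TRAP -x-> INIT -x-> INIT -x-> INIT -x-> INIT -x-> INIT -y-> SHUT -y-> SPIN -y-> TRAP -x-> INIT -x-> INIT -y-> SHUT -x-> SPIN -y-> TRAP  → end TRAP, rejected
w5: Trace: OPEN -x-> OPEN -y-> TRAP -x-> INIT -x-> INIT -y-> SHUT -y-> SPIN -x-> SEND -y-> SEND -x-> OPEN -y-> TRAP -x-> INIT -x-> INIT -x-> INIT -y-> SHUT -x-> SPIN  → end SPIN, rejected

w2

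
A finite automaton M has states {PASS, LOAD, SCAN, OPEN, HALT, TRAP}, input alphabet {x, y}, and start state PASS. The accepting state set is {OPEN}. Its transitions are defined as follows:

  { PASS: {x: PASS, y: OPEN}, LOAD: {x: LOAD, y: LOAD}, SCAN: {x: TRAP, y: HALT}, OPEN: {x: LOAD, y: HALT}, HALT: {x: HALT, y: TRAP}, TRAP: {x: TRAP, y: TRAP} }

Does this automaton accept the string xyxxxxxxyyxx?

No

Trace: PASS -x-> PASS -y-> OPEN -x-> LOAD -x-> LOAD -x-> LOAD -x-> LOAD -x-> LOAD -x-> LOAD -y-> LOAD -y-> LOAD -x-> LOAD -x-> LOAD
End state LOAD is not accepting.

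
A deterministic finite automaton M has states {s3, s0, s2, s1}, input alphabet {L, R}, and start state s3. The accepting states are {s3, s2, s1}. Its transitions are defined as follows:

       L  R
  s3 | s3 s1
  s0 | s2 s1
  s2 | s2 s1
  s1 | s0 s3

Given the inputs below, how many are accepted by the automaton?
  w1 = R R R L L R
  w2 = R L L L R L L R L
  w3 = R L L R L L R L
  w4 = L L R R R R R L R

w1: Trace: s3 -R-> s1 -R-> s3 -R-> s1 -L-> s0 -L-> s2 -R-> s1  → end s1, accepted
w2: Trace: s3 -R-> s1 -L-> s0 -L-> s2 -L-> s2 -R-> s1 -L-> s0 -L-> s2 -R-> s1 -L-> s0  → end s0, rejected
w3: Trace: s3 -R-> s1 -L-> s0 -L-> s2 -R-> s1 -L-> s0 -L-> s2 -R-> s1 -L-> s0  → end s0, rejected
w4: Trace: s3 -L-> s3 -L-> s3 -R-> s1 -R-> s3 -R-> s1 -R-> s3 -R-> s1 -L-> s0 -R-> s1  → end s1, accepted

2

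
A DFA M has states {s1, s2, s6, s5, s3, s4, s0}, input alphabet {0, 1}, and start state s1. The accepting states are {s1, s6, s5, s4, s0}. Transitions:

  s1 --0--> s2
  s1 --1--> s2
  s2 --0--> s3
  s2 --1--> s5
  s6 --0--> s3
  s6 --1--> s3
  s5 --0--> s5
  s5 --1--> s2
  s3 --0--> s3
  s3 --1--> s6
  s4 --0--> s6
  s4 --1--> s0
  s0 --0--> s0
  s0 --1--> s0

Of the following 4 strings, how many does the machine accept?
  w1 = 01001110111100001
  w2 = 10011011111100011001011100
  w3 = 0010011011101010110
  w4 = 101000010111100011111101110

w1: Trace: s1 -0-> s2 -1-> s5 -0-> s5 -0-> s5 -1-> s2 -1-> s5 -1-> s2 -0-> s3 -1-> s6 -1-> s3 -1-> s6 -1-> s3 -0-> s3 -0-> s3 -0-> s3 -0-> s3 -1-> s6  → end s6, accepted
w2: Trace: s1 -1-> s2 -0-> s3 -0-> s3 -1-> s6 -1-> s3 -0-> s3 -1-> s6 -1-> s3 -1-> s6 -1-> s3 -1-> s6 -1-> s3 -0-> s3 -0-> s3 -0-> s3 -1-> s6 -1-> s3 -0-> s3 -0-> s3 -1-> s6 -0-> s3 -1-> s6 -1-> s3 -1-> s6 -0-> s3 -0-> s3  → end s3, rejected
w3: Trace: s1 -0-> s2 -0-> s3 -1-> s6 -0-> s3 -0-> s3 -1-> s6 -1-> s3 -0-> s3 -1-> s6 -1-> s3 -1-> s6 -0-> s3 -1-> s6 -0-> s3 -1-> s6 -0-> s3 -1-> s6 -1-> s3 -0-> s3  → end s3, rejected
w4: Trace: s1 -1-> s2 -0-> s3 -1-> s6 -0-> s3 -0-> s3 -0-> s3 -0-> s3 -1-> s6 -0-> s3 -1-> s6 -1-> s3 -1-> s6 -1-> s3 -0-> s3 -0-> s3 -0-> s3 -1-> s6 -1-> s3 -1-> s6 -1-> s3 -1-> s6 -1-> s3 -0-> s3 -1-> s6 -1-> s3 -1-> s6 -0-> s3  → end s3, rejected

1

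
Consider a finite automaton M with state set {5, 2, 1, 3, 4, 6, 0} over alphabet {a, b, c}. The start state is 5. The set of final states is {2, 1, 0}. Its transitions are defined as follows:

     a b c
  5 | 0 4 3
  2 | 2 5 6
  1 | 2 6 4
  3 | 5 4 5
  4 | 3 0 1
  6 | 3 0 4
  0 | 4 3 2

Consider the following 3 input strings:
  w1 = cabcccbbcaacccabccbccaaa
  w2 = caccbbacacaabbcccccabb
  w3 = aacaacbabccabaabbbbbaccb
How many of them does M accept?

w1: Trace: 5 -c-> 3 -a-> 5 -b-> 4 -c-> 1 -c-> 4 -c-> 1 -b-> 6 -b-> 0 -c-> 2 -a-> 2 -a-> 2 -c-> 6 -c-> 4 -c-> 1 -a-> 2 -b-> 5 -c-> 3 -c-> 5 -b-> 4 -c-> 1 -c-> 4 -a-> 3 -a-> 5 -a-> 0  → end 0, accepted
w2: Trace: 5 -c-> 3 -a-> 5 -c-> 3 -c-> 5 -b-> 4 -b-> 0 -a-> 4 -c-> 1 -a-> 2 -c-> 6 -a-> 3 -a-> 5 -b-> 4 -b-> 0 -c-> 2 -c-> 6 -c-> 4 -c-> 1 -c-> 4 -a-> 3 -b-> 4 -b-> 0  → end 0, accepted
w3: Trace: 5 -a-> 0 -a-> 4 -c-> 1 -a-> 2 -a-> 2 -c-> 6 -b-> 0 -a-> 4 -b-> 0 -c-> 2 -c-> 6 -a-> 3 -b-> 4 -a-> 3 -a-> 5 -b-> 4 -b-> 0 -b-> 3 -b-> 4 -b-> 0 -a-> 4 -c-> 1 -c-> 4 -b-> 0  → end 0, accepted

3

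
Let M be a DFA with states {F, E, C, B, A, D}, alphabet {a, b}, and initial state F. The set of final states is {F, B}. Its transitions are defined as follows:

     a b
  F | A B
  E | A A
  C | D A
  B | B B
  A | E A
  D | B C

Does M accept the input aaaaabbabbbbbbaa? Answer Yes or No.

F → A → E → A → E → A → A → A → E → A → A → A → A → A → A → E → A
End state A is not accepting.

No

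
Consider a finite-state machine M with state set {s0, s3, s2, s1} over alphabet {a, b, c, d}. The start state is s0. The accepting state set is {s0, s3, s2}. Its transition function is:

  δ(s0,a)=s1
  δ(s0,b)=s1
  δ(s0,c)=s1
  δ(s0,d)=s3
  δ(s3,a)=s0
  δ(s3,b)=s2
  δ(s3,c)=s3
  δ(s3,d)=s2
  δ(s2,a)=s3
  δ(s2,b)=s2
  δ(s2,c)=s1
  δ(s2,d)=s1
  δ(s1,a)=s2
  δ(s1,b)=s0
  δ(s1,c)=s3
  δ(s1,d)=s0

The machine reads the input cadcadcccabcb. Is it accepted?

Yes

start at s0
read 'c': s0 → s1
read 'a': s1 → s2
read 'd': s2 → s1
read 'c': s1 → s3
read 'a': s3 → s0
read 'd': s0 → s3
read 'c': s3 → s3
read 'c': s3 → s3
read 'c': s3 → s3
read 'a': s3 → s0
read 'b': s0 → s1
read 'c': s1 → s3
read 'b': s3 → s2
End state s2 is accepting.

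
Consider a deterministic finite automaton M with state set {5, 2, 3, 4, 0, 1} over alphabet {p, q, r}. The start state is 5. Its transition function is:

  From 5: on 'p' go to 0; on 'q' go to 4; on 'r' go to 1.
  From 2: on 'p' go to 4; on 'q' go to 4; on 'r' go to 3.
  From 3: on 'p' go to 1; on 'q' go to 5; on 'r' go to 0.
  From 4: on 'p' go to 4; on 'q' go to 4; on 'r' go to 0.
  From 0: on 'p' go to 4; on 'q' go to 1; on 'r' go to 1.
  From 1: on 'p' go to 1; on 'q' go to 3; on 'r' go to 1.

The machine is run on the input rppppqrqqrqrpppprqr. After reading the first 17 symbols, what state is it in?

5 → 1 → 1 → 1 → 1 → 1 → 3 → 0 → 1 → 3 → 0 → 1 → 1 → 1 → 1 → 1 → 1 → 1
After 17 symbols: 1.

1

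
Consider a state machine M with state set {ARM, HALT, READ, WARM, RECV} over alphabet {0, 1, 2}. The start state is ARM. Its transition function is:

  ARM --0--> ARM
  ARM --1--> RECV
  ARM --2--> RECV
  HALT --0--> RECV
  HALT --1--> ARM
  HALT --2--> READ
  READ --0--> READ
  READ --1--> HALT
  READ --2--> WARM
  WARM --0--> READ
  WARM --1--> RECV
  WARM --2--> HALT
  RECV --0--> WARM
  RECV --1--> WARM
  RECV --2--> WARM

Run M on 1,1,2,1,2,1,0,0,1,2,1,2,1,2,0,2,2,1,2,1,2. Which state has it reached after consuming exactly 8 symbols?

start at ARM
read '1': ARM → RECV
read '1': RECV → WARM
read '2': WARM → HALT
read '1': HALT → ARM
read '2': ARM → RECV
read '1': RECV → WARM
read '0': WARM → READ
read '0': READ → READ
After 8 symbols: READ.

READ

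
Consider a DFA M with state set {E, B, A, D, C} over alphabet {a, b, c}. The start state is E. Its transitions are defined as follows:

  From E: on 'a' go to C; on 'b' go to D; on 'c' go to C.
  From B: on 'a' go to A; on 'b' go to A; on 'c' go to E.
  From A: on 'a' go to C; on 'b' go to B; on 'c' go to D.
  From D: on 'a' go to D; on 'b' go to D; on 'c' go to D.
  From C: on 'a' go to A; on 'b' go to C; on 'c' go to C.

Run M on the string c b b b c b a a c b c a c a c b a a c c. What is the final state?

Trace: E -c-> C -b-> C -b-> C -b-> C -c-> C -b-> C -a-> A -a-> C -c-> C -b-> C -c-> C -a-> A -c-> D -a-> D -c-> D -b-> D -a-> D -a-> D -c-> D -c-> D

D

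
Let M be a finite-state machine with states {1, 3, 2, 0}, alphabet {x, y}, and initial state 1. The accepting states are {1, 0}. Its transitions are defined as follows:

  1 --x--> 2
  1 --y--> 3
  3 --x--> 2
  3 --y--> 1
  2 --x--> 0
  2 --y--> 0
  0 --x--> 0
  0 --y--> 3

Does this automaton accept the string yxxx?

Yes

start at 1
read 'y': 1 → 3
read 'x': 3 → 2
read 'x': 2 → 0
read 'x': 0 → 0
End state 0 is accepting.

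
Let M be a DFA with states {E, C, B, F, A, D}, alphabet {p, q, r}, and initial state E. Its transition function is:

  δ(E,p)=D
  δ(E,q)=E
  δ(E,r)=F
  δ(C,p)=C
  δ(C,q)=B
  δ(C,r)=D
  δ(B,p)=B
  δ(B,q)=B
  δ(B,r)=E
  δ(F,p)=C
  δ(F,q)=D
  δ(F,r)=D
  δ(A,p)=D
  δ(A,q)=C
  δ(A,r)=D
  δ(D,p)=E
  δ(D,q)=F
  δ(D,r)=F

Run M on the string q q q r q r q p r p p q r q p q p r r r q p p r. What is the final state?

D

start at E
read 'q': E → E
read 'q': E → E
read 'q': E → E
read 'r': E → F
read 'q': F → D
read 'r': D → F
read 'q': F → D
read 'p': D → E
read 'r': E → F
read 'p': F → C
read 'p': C → C
read 'q': C → B
read 'r': B → E
read 'q': E → E
read 'p': E → D
read 'q': D → F
read 'p': F → C
read 'r': C → D
read 'r': D → F
read 'r': F → D
read 'q': D → F
read 'p': F → C
read 'p': C → C
read 'r': C → D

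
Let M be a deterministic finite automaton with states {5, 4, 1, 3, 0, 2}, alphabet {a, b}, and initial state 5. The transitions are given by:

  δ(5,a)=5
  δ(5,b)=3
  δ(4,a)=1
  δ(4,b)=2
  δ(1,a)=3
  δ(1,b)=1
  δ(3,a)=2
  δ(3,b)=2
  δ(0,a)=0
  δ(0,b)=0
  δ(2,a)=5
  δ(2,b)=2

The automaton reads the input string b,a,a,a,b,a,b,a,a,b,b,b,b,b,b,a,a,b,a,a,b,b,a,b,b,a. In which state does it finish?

5 → 3 → 2 → 5 → 5 → 3 → 2 → 2 → 5 → 5 → 3 → 2 → 2 → 2 → 2 → 2 → 5 → 5 → 3 → 2 → 5 → 3 → 2 → 5 → 3 → 2 → 5

5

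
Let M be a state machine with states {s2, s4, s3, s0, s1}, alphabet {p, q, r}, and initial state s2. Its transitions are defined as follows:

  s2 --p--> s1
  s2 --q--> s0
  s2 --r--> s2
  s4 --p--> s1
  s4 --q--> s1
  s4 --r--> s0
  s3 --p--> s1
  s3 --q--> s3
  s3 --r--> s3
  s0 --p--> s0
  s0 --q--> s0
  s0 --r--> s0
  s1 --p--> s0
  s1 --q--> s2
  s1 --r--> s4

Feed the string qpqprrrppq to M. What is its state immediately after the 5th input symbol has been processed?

s2 → s0 → s0 → s0 → s0 → s0
After 5 symbols: s0.

s0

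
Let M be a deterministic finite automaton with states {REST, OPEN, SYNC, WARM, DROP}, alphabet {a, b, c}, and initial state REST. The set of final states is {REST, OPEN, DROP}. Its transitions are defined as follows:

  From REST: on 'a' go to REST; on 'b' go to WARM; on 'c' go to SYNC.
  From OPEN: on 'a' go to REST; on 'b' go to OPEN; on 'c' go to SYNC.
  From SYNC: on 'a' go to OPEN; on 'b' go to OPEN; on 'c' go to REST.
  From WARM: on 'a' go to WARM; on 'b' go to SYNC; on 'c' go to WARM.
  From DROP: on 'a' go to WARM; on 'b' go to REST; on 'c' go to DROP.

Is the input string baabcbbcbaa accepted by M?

start at REST
read 'b': REST → WARM
read 'a': WARM → WARM
read 'a': WARM → WARM
read 'b': WARM → SYNC
read 'c': SYNC → REST
read 'b': REST → WARM
read 'b': WARM → SYNC
read 'c': SYNC → REST
read 'b': REST → WARM
read 'a': WARM → WARM
read 'a': WARM → WARM
End state WARM is not accepting.

No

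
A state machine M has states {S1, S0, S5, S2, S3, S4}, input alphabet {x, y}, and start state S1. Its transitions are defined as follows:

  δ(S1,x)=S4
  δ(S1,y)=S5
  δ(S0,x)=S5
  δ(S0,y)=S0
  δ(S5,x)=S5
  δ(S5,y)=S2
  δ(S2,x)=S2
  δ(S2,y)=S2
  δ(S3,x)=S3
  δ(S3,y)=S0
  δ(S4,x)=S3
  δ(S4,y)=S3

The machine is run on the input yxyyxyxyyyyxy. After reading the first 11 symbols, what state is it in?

S2

Trace: S1 -y-> S5 -x-> S5 -y-> S2 -y-> S2 -x-> S2 -y-> S2 -x-> S2 -y-> S2 -y-> S2 -y-> S2 -y-> S2
After 11 symbols: S2.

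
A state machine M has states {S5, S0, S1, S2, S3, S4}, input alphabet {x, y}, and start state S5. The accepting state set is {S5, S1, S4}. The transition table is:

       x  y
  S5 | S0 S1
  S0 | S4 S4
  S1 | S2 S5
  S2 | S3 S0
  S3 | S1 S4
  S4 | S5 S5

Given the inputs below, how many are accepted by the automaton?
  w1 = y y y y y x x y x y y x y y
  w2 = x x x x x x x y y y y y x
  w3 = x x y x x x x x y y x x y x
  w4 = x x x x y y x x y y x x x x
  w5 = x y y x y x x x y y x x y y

3

w1: S5 → S1 → S5 → S1 → S5 → S1 → S2 → S3 → S4 → S5 → S1 → S5 → S0 → S4 → S5  → end S5, accepted
w2: S5 → S0 → S4 → S5 → S0 → S4 → S5 → S0 → S4 → S5 → S1 → S5 → S1 → S2  → end S2, rejected
w3: S5 → S0 → S4 → S5 → S0 → S4 → S5 → S0 → S4 → S5 → S1 → S2 → S3 → S4 → S5  → end S5, accepted
w4: S5 → S0 → S4 → S5 → S0 → S4 → S5 → S0 → S4 → S5 → S1 → S2 → S3 → S1 → S2  → end S2, rejected
w5: S5 → S0 → S4 → S5 → S0 → S4 → S5 → S0 → S4 → S5 → S1 → S2 → S3 → S4 → S5  → end S5, accepted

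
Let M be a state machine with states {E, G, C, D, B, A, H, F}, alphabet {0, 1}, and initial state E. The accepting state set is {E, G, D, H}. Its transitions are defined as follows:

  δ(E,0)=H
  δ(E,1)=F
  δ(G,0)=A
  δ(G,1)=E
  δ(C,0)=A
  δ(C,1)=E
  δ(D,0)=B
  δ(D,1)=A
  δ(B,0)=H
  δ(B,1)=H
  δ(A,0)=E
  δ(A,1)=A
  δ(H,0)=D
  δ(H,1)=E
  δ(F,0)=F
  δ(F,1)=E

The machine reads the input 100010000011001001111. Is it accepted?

Trace: E -1-> F -0-> F -0-> F -0-> F -1-> E -0-> H -0-> D -0-> B -0-> H -0-> D -1-> A -1-> A -0-> E -0-> H -1-> E -0-> H -0-> D -1-> A -1-> A -1-> A -1-> A
End state A is not accepting.

No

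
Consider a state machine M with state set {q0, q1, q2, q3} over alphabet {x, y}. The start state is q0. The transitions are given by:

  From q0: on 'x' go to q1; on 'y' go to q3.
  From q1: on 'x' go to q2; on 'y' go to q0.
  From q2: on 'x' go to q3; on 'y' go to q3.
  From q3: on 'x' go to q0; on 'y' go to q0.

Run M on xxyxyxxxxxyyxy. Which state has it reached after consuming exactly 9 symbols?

q3

Trace: q0 -x-> q1 -x-> q2 -y-> q3 -x-> q0 -y-> q3 -x-> q0 -x-> q1 -x-> q2 -x-> q3
After 9 symbols: q3.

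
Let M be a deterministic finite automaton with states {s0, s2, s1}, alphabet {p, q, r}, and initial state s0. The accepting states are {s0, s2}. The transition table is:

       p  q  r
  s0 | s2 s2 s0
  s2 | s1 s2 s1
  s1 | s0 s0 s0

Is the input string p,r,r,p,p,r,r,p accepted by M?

start at s0
read 'p': s0 → s2
read 'r': s2 → s1
read 'r': s1 → s0
read 'p': s0 → s2
read 'p': s2 → s1
read 'r': s1 → s0
read 'r': s0 → s0
read 'p': s0 → s2
End state s2 is accepting.

Yes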